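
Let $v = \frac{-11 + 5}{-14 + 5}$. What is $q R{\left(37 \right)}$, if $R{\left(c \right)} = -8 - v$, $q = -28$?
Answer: $\frac{728}{3} \approx 242.67$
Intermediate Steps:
$v = \frac{2}{3}$ ($v = - \frac{6}{-9} = \left(-6\right) \left(- \frac{1}{9}\right) = \frac{2}{3} \approx 0.66667$)
$R{\left(c \right)} = - \frac{26}{3}$ ($R{\left(c \right)} = -8 - \frac{2}{3} = - \frac{26}{3}$)
$q R{\left(37 \right)} = \left(-28\right) \left(- \frac{26}{3}\right) = \frac{728}{3}$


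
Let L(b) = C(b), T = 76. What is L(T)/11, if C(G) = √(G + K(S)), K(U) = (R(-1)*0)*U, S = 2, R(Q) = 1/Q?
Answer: 2*√19/11 ≈ 0.79253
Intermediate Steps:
K(U) = 0 (K(U) = (0/(-1))*U = (-1*0)*U = 0*U = 0)
C(G) = √G (C(G) = √(G + 0) = √G)
L(b) = √b
L(T)/11 = √76/11 = (2*√19)/11 = 2*√19/11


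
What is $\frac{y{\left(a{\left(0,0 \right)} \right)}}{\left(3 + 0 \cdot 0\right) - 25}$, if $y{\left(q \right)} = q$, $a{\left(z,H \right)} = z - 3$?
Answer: $\frac{3}{22} \approx 0.13636$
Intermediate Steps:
$a{\left(z,H \right)} = -3 + z$
$\frac{y{\left(a{\left(0,0 \right)} \right)}}{\left(3 + 0 \cdot 0\right) - 25} = \frac{-3 + 0}{\left(3 + 0 \cdot 0\right) - 25} = - \frac{3}{\left(3 + 0\right) - 25} = - \frac{3}{3 - 25} = - \frac{3}{-22} = \left(-3\right) \left(- \frac{1}{22}\right) = \frac{3}{22}$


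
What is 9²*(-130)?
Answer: -10530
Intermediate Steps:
9²*(-130) = 81*(-130) = -10530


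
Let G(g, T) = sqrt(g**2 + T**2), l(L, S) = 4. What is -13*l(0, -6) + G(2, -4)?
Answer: -52 + 2*sqrt(5) ≈ -47.528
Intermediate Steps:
G(g, T) = sqrt(T**2 + g**2)
-13*l(0, -6) + G(2, -4) = -13*4 + sqrt((-4)**2 + 2**2) = -52 + sqrt(16 + 4) = -52 + sqrt(20) = -52 + 2*sqrt(5)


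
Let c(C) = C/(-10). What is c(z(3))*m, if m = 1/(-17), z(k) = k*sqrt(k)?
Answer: 3*sqrt(3)/170 ≈ 0.030566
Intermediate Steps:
z(k) = k**(3/2)
c(C) = -C/10 (c(C) = C*(-1/10) = -C/10)
m = -1/17 ≈ -0.058824
c(z(3))*m = -3*sqrt(3)/10*(-1/17) = 3*sqrt(3)/170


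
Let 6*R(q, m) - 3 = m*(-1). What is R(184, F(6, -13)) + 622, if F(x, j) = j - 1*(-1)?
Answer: 1249/2 ≈ 624.50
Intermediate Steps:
F(x, j) = 1 + j (F(x, j) = j + 1 = 1 + j)
R(q, m) = 1/2 - m/6 (R(q, m) = 1/2 + (m*(-1))/6 = 1/2 + (-m)/6 = 1/2 - m/6)
R(184, F(6, -13)) + 622 = (1/2 - (1 - 13)/6) + 622 = (1/2 - 1/6*(-12)) + 622 = (1/2 + 2) + 622 = 5/2 + 622 = 1249/2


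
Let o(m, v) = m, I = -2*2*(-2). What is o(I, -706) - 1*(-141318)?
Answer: 141326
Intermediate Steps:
I = 8 (I = -4*(-2) = 8)
o(I, -706) - 1*(-141318) = 8 - 1*(-141318) = 8 + 141318 = 141326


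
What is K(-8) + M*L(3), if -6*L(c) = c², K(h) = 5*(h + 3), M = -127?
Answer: 331/2 ≈ 165.50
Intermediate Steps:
K(h) = 15 + 5*h (K(h) = 5*(3 + h) = 15 + 5*h)
L(c) = -c²/6
K(-8) + M*L(3) = (15 + 5*(-8)) - (-127)*3²/6 = (15 - 40) - (-127)*9/6 = -25 - 127*(-3/2) = -25 + 381/2 = 331/2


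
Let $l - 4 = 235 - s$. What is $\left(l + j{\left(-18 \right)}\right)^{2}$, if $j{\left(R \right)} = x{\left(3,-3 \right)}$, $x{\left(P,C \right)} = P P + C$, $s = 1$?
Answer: $59536$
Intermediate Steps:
$x{\left(P,C \right)} = C + P^{2}$ ($x{\left(P,C \right)} = P^{2} + C = C + P^{2}$)
$j{\left(R \right)} = 6$ ($j{\left(R \right)} = -3 + 3^{2} = -3 + 9 = 6$)
$l = 238$ ($l = 4 + \left(235 - 1\right) = 4 + 234 = 238$)
$\left(l + j{\left(-18 \right)}\right)^{2} = \left(238 + 6\right)^{2} = 244^{2} = 59536$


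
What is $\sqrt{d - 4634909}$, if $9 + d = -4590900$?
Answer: $7 i \sqrt{188282} \approx 3037.4 i$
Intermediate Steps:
$d = -4590909$ ($d = -9 - 4590900 = -4590909$)
$\sqrt{d - 4634909} = \sqrt{-4590909 - 4634909} = \sqrt{-9225818} = 7 i \sqrt{188282}$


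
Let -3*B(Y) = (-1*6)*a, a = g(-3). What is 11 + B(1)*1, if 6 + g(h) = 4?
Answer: 7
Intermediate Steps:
g(h) = -2 (g(h) = -6 + 4 = -2)
a = -2
B(Y) = -4 (B(Y) = -(-1*6)*(-2)/3 = -(-2)*(-2) = -1/3*12 = -4)
11 + B(1)*1 = 11 - 4*1 = 11 - 4 = 7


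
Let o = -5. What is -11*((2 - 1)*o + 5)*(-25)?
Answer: 0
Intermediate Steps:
-11*((2 - 1)*o + 5)*(-25) = -11*((2 - 1)*(-5) + 5)*(-25) = -11*(1*(-5) + 5)*(-25) = -11*(-5 + 5)*(-25) = -11*0*(-25) = 0*(-25) = 0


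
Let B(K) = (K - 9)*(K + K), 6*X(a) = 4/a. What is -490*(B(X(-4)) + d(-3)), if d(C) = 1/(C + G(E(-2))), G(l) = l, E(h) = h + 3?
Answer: -11270/9 ≈ -1252.2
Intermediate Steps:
E(h) = 3 + h
X(a) = 2/(3*a) (X(a) = (4/a)/6 = 2/(3*a))
d(C) = 1/(1 + C) (d(C) = 1/(C + (3 - 2)) = 1/(C + 1) = 1/(1 + C))
B(K) = 2*K*(-9 + K) (B(K) = (-9 + K)*(2*K) = 2*K*(-9 + K))
-490*(B(X(-4)) + d(-3)) = -490*(2*((⅔)/(-4))*(-9 + (⅔)/(-4)) + 1/(1 - 3)) = -490*(2*((⅔)*(-¼))*(-9 + (⅔)*(-¼)) + 1/(-2)) = -490*(2*(-⅙)*(-9 - ⅙) - ½) = -490*(2*(-⅙)*(-55/6) - ½) = -490*(55/18 - ½) = -490*23/9 = -11270/9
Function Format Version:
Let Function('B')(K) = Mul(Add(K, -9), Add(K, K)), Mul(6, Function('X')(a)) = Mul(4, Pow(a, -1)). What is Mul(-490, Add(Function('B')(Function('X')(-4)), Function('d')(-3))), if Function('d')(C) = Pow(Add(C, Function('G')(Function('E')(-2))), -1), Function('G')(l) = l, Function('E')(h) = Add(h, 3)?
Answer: Rational(-11270, 9) ≈ -1252.2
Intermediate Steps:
Function('E')(h) = Add(3, h)
Function('X')(a) = Mul(Rational(2, 3), Pow(a, -1)) (Function('X')(a) = Mul(Rational(1, 6), Mul(4, Pow(a, -1))) = Mul(Rational(2, 3), Pow(a, -1)))
Function('d')(C) = Pow(Add(1, C), -1) (Function('d')(C) = Pow(Add(C, Add(3, -2)), -1) = Pow(Add(C, 1), -1) = Pow(Add(1, C), -1))
Function('B')(K) = Mul(2, K, Add(-9, K)) (Function('B')(K) = Mul(Add(-9, K), Mul(2, K)) = Mul(2, K, Add(-9, K)))
Mul(-490, Add(Function('B')(Function('X')(-4)), Function('d')(-3))) = Mul(-490, Add(Mul(2, Mul(Rational(2, 3), Pow(-4, -1)), Add(-9, Mul(Rational(2, 3), Pow(-4, -1)))), Pow(Add(1, -3), -1))) = Mul(-490, Add(Mul(2, Mul(Rational(2, 3), Rational(-1, 4)), Add(-9, Mul(Rational(2, 3), Rational(-1, 4)))), Pow(-2, -1))) = Mul(-490, Add(Mul(2, Rational(-1, 6), Add(-9, Rational(-1, 6))), Rational(-1, 2))) = Mul(-490, Add(Mul(2, Rational(-1, 6), Rational(-55, 6)), Rational(-1, 2))) = Mul(-490, Add(Rational(55, 18), Rational(-1, 2))) = Mul(-490, Rational(23, 9)) = Rational(-11270, 9)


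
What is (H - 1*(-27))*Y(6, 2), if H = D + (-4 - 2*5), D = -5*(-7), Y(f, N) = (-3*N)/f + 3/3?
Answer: 0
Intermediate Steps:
Y(f, N) = 1 - 3*N/f (Y(f, N) = -3*N/f + 3*(⅓) = -3*N/f + 1 = 1 - 3*N/f)
D = 35
H = 21 (H = 35 + (-4 - 2*5) = 35 + (-4 - 10) = 35 - 14 = 21)
(H - 1*(-27))*Y(6, 2) = (21 - 1*(-27))*((6 - 3*2)/6) = (21 + 27)*((6 - 6)/6) = 48*((⅙)*0) = 48*0 = 0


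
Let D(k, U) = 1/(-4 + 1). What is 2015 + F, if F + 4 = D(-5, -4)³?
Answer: 54296/27 ≈ 2011.0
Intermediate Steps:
D(k, U) = -⅓ (D(k, U) = 1/(-3) = -⅓)
F = -109/27 (F = -4 + (-⅓)³ = -4 - 1/27 = -109/27 ≈ -4.0370)
2015 + F = 2015 - 109/27 = 54296/27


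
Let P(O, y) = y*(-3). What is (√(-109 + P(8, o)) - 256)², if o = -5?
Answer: (256 - I*√94)² ≈ 65442.0 - 4964.0*I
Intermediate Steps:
P(O, y) = -3*y
(√(-109 + P(8, o)) - 256)² = (√(-109 - 3*(-5)) - 256)² = (√(-109 + 15) - 256)² = (√(-94) - 256)² = (I*√94 - 256)² = (-256 + I*√94)²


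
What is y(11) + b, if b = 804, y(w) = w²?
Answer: 925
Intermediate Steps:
y(11) + b = 11² + 804 = 121 + 804 = 925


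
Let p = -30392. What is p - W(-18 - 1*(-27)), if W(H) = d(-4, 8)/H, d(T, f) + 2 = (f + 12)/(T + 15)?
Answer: -3008806/99 ≈ -30392.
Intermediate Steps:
d(T, f) = -2 + (12 + f)/(15 + T) (d(T, f) = -2 + (f + 12)/(T + 15) = -2 + (12 + f)/(15 + T))
W(H) = -2/(11*H) (W(H) = ((-18 + 8 - 2*(-4))/(15 - 4))/H = ((-18 + 8 + 8)/11)/H = ((1/11)*(-2))/H = -2/(11*H))
p - W(-18 - 1*(-27)) = -30392 - (-2)/(11*(-18 - 1*(-27))) = -30392 - (-2)/(11*(-18 + 27)) = -30392 - (-2)/(11*9) = -30392 - 1*(-2/99) = -30392 + 2/99 = -3008806/99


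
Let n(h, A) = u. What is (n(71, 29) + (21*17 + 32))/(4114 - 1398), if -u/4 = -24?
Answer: 5/28 ≈ 0.17857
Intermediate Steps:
u = 96 (u = -4*(-24) = 96)
n(h, A) = 96
(n(71, 29) + (21*17 + 32))/(4114 - 1398) = (96 + (21*17 + 32))/(4114 - 1398) = (96 + (357 + 32))/2716 = (96 + 389)*(1/2716) = 485*(1/2716) = 5/28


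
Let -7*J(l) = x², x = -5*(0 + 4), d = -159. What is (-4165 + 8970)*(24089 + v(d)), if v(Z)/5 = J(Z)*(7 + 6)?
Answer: 685303515/7 ≈ 9.7901e+7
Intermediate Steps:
x = -20 (x = -5*4 = -20)
J(l) = -400/7 (J(l) = -⅐*(-20)² = -⅐*400 = -400/7)
v(Z) = -26000/7 (v(Z) = 5*(-400*(7 + 6)/7) = 5*(-400/7*13) = 5*(-5200/7) = -26000/7)
(-4165 + 8970)*(24089 + v(d)) = (-4165 + 8970)*(24089 - 26000/7) = 4805*(142623/7) = 685303515/7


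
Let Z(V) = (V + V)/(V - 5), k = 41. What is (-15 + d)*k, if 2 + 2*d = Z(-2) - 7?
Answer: -11029/14 ≈ -787.79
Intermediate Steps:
Z(V) = 2*V/(-5 + V) (Z(V) = (2*V)/(-5 + V) = 2*V/(-5 + V))
d = -59/14 (d = -1 + (2*(-2)/(-5 - 2) - 7)/2 = -1 + (2*(-2)/(-7) - 7)/2 = -1 + (2*(-2)*(-1/7) - 7)/2 = -1 + (4/7 - 7)/2 = -1 + (1/2)*(-45/7) = -1 - 45/14 = -59/14 ≈ -4.2143)
(-15 + d)*k = (-15 - 59/14)*41 = -269/14*41 = -11029/14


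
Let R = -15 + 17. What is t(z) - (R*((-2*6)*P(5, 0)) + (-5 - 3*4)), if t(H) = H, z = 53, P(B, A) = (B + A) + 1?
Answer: 214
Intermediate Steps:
P(B, A) = 1 + A + B (P(B, A) = (A + B) + 1 = 1 + A + B)
R = 2
t(z) - (R*((-2*6)*P(5, 0)) + (-5 - 3*4)) = 53 - (2*((-2*6)*(1 + 0 + 5)) + (-5 - 3*4)) = 53 - (2*(-12*6) + (-5 - 12)) = 53 - (2*(-72) - 17) = 53 - (-144 - 17) = 53 - 1*(-161) = 53 + 161 = 214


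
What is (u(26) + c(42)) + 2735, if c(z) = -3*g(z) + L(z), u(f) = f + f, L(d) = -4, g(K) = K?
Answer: 2657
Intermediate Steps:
u(f) = 2*f
c(z) = -4 - 3*z (c(z) = -3*z - 4 = -4 - 3*z)
(u(26) + c(42)) + 2735 = (2*26 + (-4 - 3*42)) + 2735 = (52 + (-4 - 126)) + 2735 = (52 - 130) + 2735 = -78 + 2735 = 2657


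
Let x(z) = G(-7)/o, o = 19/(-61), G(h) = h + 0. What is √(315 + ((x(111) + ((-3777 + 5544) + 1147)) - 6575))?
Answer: I*√1199793/19 ≈ 57.65*I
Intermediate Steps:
G(h) = h
o = -19/61 (o = 19*(-1/61) = -19/61 ≈ -0.31148)
x(z) = 427/19 (x(z) = -7/(-19/61) = -7*(-61/19) = 427/19)
√(315 + ((x(111) + ((-3777 + 5544) + 1147)) - 6575)) = √(315 + ((427/19 + ((-3777 + 5544) + 1147)) - 6575)) = √(315 + ((427/19 + (1767 + 1147)) - 6575)) = √(315 + ((427/19 + 2914) - 6575)) = √(315 + (55793/19 - 6575)) = √(315 - 69132/19) = √(-63147/19) = I*√1199793/19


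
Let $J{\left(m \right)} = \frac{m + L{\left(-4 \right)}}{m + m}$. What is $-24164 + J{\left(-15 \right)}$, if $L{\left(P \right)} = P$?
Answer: $- \frac{724901}{30} \approx -24163.0$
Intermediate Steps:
$J{\left(m \right)} = \frac{-4 + m}{2 m}$ ($J{\left(m \right)} = \frac{m - 4}{m + m} = \frac{-4 + m}{2 m}$)
$-24164 + J{\left(-15 \right)} = -24164 + \frac{-4 - 15}{2 \left(-15\right)} = -24164 + \frac{1}{2} \left(- \frac{1}{15}\right) \left(-19\right) = -24164 + \frac{19}{30} = - \frac{724901}{30}$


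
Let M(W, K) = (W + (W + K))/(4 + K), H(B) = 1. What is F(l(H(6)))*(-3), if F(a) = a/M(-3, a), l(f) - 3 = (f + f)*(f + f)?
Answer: -231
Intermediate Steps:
M(W, K) = (K + 2*W)/(4 + K) (M(W, K) = (W + (K + W))/(4 + K) = (K + 2*W)/(4 + K))
l(f) = 3 + 4*f² (l(f) = 3 + (f + f)*(f + f) = 3 + (2*f)*(2*f) = 3 + 4*f²)
F(a) = a*(4 + a)/(-6 + a) (F(a) = a/(((a + 2*(-3))/(4 + a))) = a/(((a - 6)/(4 + a))) = a/(((-6 + a)/(4 + a))) = a*((4 + a)/(-6 + a)) = a*(4 + a)/(-6 + a))
F(l(H(6)))*(-3) = ((3 + 4*1²)*(4 + (3 + 4*1²))/(-6 + (3 + 4*1²)))*(-3) = ((3 + 4*1)*(4 + (3 + 4*1))/(-6 + (3 + 4*1)))*(-3) = ((3 + 4)*(4 + (3 + 4))/(-6 + (3 + 4)))*(-3) = (7*(4 + 7)/(-6 + 7))*(-3) = (7*11/1)*(-3) = (7*1*11)*(-3) = 77*(-3) = -231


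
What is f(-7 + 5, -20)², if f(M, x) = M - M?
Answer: 0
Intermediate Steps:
f(M, x) = 0
f(-7 + 5, -20)² = 0² = 0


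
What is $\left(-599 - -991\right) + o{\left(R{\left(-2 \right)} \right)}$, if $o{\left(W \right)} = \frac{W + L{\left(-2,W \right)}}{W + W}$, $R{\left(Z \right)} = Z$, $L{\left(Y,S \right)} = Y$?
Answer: $393$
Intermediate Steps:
$o{\left(W \right)} = \frac{-2 + W}{2 W}$ ($o{\left(W \right)} = \frac{W - 2}{W + W} = \frac{-2 + W}{2 W}$)
$\left(-599 - -991\right) + o{\left(R{\left(-2 \right)} \right)} = \left(-599 - -991\right) + \frac{-2 - 2}{2 \left(-2\right)} = \left(-599 + 991\right) + \frac{1}{2} \left(- \frac{1}{2}\right) \left(-4\right) = 392 + 1 = 393$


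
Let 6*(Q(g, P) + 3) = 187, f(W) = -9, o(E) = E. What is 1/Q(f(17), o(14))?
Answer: 6/169 ≈ 0.035503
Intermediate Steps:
Q(g, P) = 169/6 (Q(g, P) = -3 + (⅙)*187 = -3 + 187/6 = 169/6)
1/Q(f(17), o(14)) = 1/(169/6) = 6/169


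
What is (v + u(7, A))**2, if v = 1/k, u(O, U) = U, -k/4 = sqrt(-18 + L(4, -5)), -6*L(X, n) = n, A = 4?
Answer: (1648 + I*sqrt(618))**2/169744 ≈ 15.996 + 0.48271*I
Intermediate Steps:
L(X, n) = -n/6
k = -2*I*sqrt(618)/3 (k = -4*sqrt(-18 - 1/6*(-5)) = -4*sqrt(-18 + 5/6) = -2*I*sqrt(618)/3 ≈ -16.573*I)
v = I*sqrt(618)/412 (v = 1/(-2*I*sqrt(618)/3) = I*sqrt(618)/412 ≈ 0.060339*I)
(v + u(7, A))**2 = (I*sqrt(618)/412 + 4)**2 = (4 + I*sqrt(618)/412)**2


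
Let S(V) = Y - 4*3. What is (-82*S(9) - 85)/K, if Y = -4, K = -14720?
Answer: -1227/14720 ≈ -0.083356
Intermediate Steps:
S(V) = -16 (S(V) = -4 - 4*3 = -4 - 12 = -16)
(-82*S(9) - 85)/K = (-82*(-16) - 85)/(-14720) = (1312 - 85)*(-1/14720) = 1227*(-1/14720) = -1227/14720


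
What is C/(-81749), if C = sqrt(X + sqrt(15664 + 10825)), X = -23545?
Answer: -I*sqrt(23545 - sqrt(26489))/81749 ≈ -0.0018705*I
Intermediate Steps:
C = sqrt(-23545 + sqrt(26489)) (C = sqrt(-23545 + sqrt(15664 + 10825)) = sqrt(-23545 + sqrt(26489)) ≈ 152.91*I)
C/(-81749) = sqrt(-23545 + sqrt(26489))/(-81749) = sqrt(-23545 + sqrt(26489))*(-1/81749) = -sqrt(-23545 + sqrt(26489))/81749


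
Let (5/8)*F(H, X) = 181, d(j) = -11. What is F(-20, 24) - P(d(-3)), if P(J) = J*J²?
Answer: 8103/5 ≈ 1620.6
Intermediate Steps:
F(H, X) = 1448/5 (F(H, X) = (8/5)*181 = 1448/5)
P(J) = J³
F(-20, 24) - P(d(-3)) = 1448/5 - 1*(-11)³ = 1448/5 - 1*(-1331) = 1448/5 + 1331 = 8103/5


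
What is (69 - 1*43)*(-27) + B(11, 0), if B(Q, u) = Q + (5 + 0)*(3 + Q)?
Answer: -621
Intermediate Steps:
B(Q, u) = 15 + 6*Q (B(Q, u) = Q + 5*(3 + Q) = Q + (15 + 5*Q) = 15 + 6*Q)
(69 - 1*43)*(-27) + B(11, 0) = (69 - 1*43)*(-27) + (15 + 6*11) = (69 - 43)*(-27) + (15 + 66) = 26*(-27) + 81 = -702 + 81 = -621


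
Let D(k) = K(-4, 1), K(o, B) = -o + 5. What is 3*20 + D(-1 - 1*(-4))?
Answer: 69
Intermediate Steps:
K(o, B) = 5 - o
D(k) = 9 (D(k) = 5 - 1*(-4) = 5 + 4 = 9)
3*20 + D(-1 - 1*(-4)) = 3*20 + 9 = 60 + 9 = 69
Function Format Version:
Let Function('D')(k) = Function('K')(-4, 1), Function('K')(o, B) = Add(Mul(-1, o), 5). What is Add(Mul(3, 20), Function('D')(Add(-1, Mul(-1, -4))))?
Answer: 69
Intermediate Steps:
Function('K')(o, B) = Add(5, Mul(-1, o))
Function('D')(k) = 9 (Function('D')(k) = Add(5, Mul(-1, -4)) = Add(5, 4) = 9)
Add(Mul(3, 20), Function('D')(Add(-1, Mul(-1, -4)))) = Add(Mul(3, 20), 9) = Add(60, 9) = 69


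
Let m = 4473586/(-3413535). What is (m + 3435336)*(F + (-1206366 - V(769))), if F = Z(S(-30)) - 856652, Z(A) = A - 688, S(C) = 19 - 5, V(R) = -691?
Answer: -8064020047510387058/1137845 ≈ -7.0871e+12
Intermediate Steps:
m = -4473586/3413535 (m = 4473586*(-1/3413535) = -4473586/3413535 ≈ -1.3105)
S(C) = 14
Z(A) = -688 + A
F = -857326 (F = (-688 + 14) - 856652 = -674 - 856652 = -857326)
(m + 3435336)*(F + (-1206366 - V(769))) = (-4473586/3413535 + 3435336)*(-857326 + (-1206366 - 1*(-691))) = 11726635199174*(-857326 + (-1206366 + 691))/3413535 = 11726635199174*(-857326 - 1205675)/3413535 = (11726635199174/3413535)*(-2063001) = -8064020047510387058/1137845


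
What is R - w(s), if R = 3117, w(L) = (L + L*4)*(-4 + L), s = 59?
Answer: -13108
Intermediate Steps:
w(L) = 5*L*(-4 + L) (w(L) = (L + 4*L)*(-4 + L) = (5*L)*(-4 + L) = 5*L*(-4 + L))
R - w(s) = 3117 - 5*59*(-4 + 59) = 3117 - 5*59*55 = 3117 - 1*16225 = 3117 - 16225 = -13108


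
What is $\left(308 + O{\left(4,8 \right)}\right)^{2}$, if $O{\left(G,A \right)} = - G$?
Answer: $92416$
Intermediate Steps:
$\left(308 + O{\left(4,8 \right)}\right)^{2} = \left(308 - 4\right)^{2} = 304^{2} = 92416$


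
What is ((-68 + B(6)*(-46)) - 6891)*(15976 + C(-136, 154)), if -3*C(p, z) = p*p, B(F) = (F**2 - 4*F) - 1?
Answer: -219709880/3 ≈ -7.3237e+7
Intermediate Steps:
B(F) = -1 + F**2 - 4*F
C(p, z) = -p**2/3 (C(p, z) = -p*p/3 = -p**2/3)
((-68 + B(6)*(-46)) - 6891)*(15976 + C(-136, 154)) = ((-68 + (-1 + 6**2 - 4*6)*(-46)) - 6891)*(15976 - 1/3*(-136)**2) = ((-68 + (-1 + 36 - 24)*(-46)) - 6891)*(15976 - 1/3*18496) = ((-68 + 11*(-46)) - 6891)*(15976 - 18496/3) = ((-68 - 506) - 6891)*(29432/3) = (-574 - 6891)*(29432/3) = -7465*29432/3 = -219709880/3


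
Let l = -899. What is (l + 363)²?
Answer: 287296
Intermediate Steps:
(l + 363)² = (-899 + 363)² = (-536)² = 287296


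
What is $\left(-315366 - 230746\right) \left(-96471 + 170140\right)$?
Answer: $-40231524928$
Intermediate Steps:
$\left(-315366 - 230746\right) \left(-96471 + 170140\right) = \left(-546112\right) 73669 = -40231524928$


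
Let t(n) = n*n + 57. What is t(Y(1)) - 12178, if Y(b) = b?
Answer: -12120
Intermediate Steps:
t(n) = 57 + n² (t(n) = n² + 57 = 57 + n²)
t(Y(1)) - 12178 = (57 + 1²) - 12178 = (57 + 1) - 12178 = 58 - 12178 = -12120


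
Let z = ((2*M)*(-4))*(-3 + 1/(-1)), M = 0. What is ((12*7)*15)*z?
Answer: 0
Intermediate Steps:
z = 0 (z = ((2*0)*(-4))*(-3 + 1/(-1)) = (0*(-4))*(-3 - 1) = 0*(-4) = 0)
((12*7)*15)*z = ((12*7)*15)*0 = (84*15)*0 = 1260*0 = 0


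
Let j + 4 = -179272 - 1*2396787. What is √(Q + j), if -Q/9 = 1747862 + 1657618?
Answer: I*√33225383 ≈ 5764.1*I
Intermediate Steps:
Q = -30649320 (Q = -9*(1747862 + 1657618) = -9*3405480 = -30649320)
j = -2576063 (j = -4 + (-179272 - 1*2396787) = -4 + (-179272 - 2396787) = -4 - 2576059 = -2576063)
√(Q + j) = √(-30649320 - 2576063) = √(-33225383) = I*√33225383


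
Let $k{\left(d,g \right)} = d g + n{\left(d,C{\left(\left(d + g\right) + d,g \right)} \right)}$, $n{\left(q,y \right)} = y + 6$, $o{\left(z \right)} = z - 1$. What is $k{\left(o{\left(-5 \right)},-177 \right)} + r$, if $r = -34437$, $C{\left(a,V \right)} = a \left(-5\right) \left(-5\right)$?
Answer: $-38094$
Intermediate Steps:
$o{\left(z \right)} = -1 + z$ ($o{\left(z \right)} = z - 1 = -1 + z$)
$C{\left(a,V \right)} = 25 a$ ($C{\left(a,V \right)} = - 5 a \left(-5\right) = 25 a$)
$n{\left(q,y \right)} = 6 + y$
$k{\left(d,g \right)} = 6 + 25 g + 50 d + d g$ ($k{\left(d,g \right)} = d g + \left(6 + 25 \left(\left(d + g\right) + d\right)\right) = d g + \left(6 + 25 \left(g + 2 d\right)\right) = d g + \left(6 + \left(25 g + 50 d\right)\right) = d g + \left(6 + 25 g + 50 d\right) = 6 + 25 g + 50 d + d g$)
$k{\left(o{\left(-5 \right)},-177 \right)} + r = \left(6 + 25 \left(-177\right) + 50 \left(-1 - 5\right) + \left(-1 - 5\right) \left(-177\right)\right) - 34437 = \left(6 - 4425 + 50 \left(-6\right) - -1062\right) - 34437 = \left(6 - 4425 - 300 + 1062\right) - 34437 = -3657 - 34437 = -38094$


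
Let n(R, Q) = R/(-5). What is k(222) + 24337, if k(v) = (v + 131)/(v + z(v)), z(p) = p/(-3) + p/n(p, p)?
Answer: 3480544/143 ≈ 24339.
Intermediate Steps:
n(R, Q) = -R/5 (n(R, Q) = R*(-1/5) = -R/5)
z(p) = -5 - p/3 (z(p) = p/(-3) + p/((-p/5)) = p*(-1/3) + p*(-5/p) = -p/3 - 5 = -5 - p/3)
k(v) = (131 + v)/(-5 + 2*v/3) (k(v) = (v + 131)/(v + (-5 - v/3)) = (131 + v)/(-5 + 2*v/3))
k(222) + 24337 = 3*(131 + 222)/(-15 + 2*222) + 24337 = 3*353/(-15 + 444) + 24337 = 3*353/429 + 24337 = 3*(1/429)*353 + 24337 = 353/143 + 24337 = 3480544/143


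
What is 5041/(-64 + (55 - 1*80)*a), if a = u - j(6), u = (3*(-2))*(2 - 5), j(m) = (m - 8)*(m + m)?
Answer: -5041/1114 ≈ -4.5251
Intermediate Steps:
j(m) = 2*m*(-8 + m) (j(m) = (-8 + m)*(2*m) = 2*m*(-8 + m))
u = 18 (u = -6*(-3) = 18)
a = 42 (a = 18 - 2*6*(-8 + 6) = 18 - 2*6*(-2) = 18 - 1*(-24) = 18 + 24 = 42)
5041/(-64 + (55 - 1*80)*a) = 5041/(-64 + (55 - 1*80)*42) = 5041/(-64 + (55 - 80)*42) = 5041/(-64 - 25*42) = 5041/(-64 - 1050) = 5041/(-1114) = 5041*(-1/1114) = -5041/1114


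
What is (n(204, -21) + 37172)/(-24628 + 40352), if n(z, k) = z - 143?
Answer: 37233/15724 ≈ 2.3679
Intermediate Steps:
n(z, k) = -143 + z
(n(204, -21) + 37172)/(-24628 + 40352) = ((-143 + 204) + 37172)/(-24628 + 40352) = (61 + 37172)/15724 = 37233*(1/15724) = 37233/15724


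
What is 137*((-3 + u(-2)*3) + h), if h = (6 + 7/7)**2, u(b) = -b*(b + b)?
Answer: 3014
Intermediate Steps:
u(b) = -2*b**2 (u(b) = -b*2*b = -2*b**2)
h = 49 (h = (6 + 7*(1/7))**2 = (6 + 1)**2 = 7**2 = 49)
137*((-3 + u(-2)*3) + h) = 137*((-3 - 2*(-2)**2*3) + 49) = 137*((-3 - 2*4*3) + 49) = 137*((-3 - 8*3) + 49) = 137*((-3 - 24) + 49) = 137*(-27 + 49) = 137*22 = 3014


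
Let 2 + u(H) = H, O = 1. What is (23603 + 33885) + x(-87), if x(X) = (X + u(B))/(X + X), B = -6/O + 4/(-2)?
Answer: 10003009/174 ≈ 57489.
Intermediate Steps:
B = -8 (B = -6/1 + 4/(-2) = -6*1 + 4*(-½) = -6 - 2 = -8)
u(H) = -2 + H
x(X) = (-10 + X)/(2*X) (x(X) = (X + (-2 - 8))/(X + X) = (X - 10)/((2*X)) = (-10 + X)*(1/(2*X)) = (-10 + X)/(2*X))
(23603 + 33885) + x(-87) = (23603 + 33885) + (½)*(-10 - 87)/(-87) = 57488 + (½)*(-1/87)*(-97) = 57488 + 97/174 = 10003009/174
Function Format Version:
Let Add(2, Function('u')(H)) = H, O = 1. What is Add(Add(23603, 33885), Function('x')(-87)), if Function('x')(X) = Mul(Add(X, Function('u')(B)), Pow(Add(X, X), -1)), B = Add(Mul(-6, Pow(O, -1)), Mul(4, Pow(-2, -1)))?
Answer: Rational(10003009, 174) ≈ 57489.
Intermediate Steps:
B = -8 (B = Add(Mul(-6, Pow(1, -1)), Mul(4, Pow(-2, -1))) = Add(Mul(-6, 1), Mul(4, Rational(-1, 2))) = Add(-6, -2) = -8)
Function('u')(H) = Add(-2, H)
Function('x')(X) = Mul(Rational(1, 2), Pow(X, -1), Add(-10, X)) (Function('x')(X) = Mul(Add(X, Add(-2, -8)), Pow(Add(X, X), -1)) = Mul(Add(X, -10), Pow(Mul(2, X), -1)) = Mul(Add(-10, X), Mul(Rational(1, 2), Pow(X, -1))) = Mul(Rational(1, 2), Pow(X, -1), Add(-10, X)))
Add(Add(23603, 33885), Function('x')(-87)) = Add(Add(23603, 33885), Mul(Rational(1, 2), Pow(-87, -1), Add(-10, -87))) = Add(57488, Mul(Rational(1, 2), Rational(-1, 87), -97)) = Add(57488, Rational(97, 174)) = Rational(10003009, 174)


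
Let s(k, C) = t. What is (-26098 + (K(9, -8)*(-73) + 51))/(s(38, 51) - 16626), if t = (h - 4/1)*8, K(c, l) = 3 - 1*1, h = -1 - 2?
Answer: 26193/16682 ≈ 1.5701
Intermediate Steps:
h = -3
K(c, l) = 2 (K(c, l) = 3 - 1 = 2)
t = -56 (t = (-3 - 4/1)*8 = (-3 - 4*1)*8 = (-3 - 4)*8 = -7*8 = -56)
s(k, C) = -56
(-26098 + (K(9, -8)*(-73) + 51))/(s(38, 51) - 16626) = (-26098 + (2*(-73) + 51))/(-56 - 16626) = (-26098 + (-146 + 51))/(-16682) = (-26098 - 95)*(-1/16682) = -26193*(-1/16682) = 26193/16682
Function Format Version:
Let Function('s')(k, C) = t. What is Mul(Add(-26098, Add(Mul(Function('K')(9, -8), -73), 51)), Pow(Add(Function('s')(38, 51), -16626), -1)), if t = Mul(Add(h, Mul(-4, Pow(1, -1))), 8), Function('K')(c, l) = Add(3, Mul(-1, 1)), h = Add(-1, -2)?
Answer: Rational(26193, 16682) ≈ 1.5701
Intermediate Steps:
h = -3
Function('K')(c, l) = 2 (Function('K')(c, l) = Add(3, -1) = 2)
t = -56 (t = Mul(Add(-3, Mul(-4, Pow(1, -1))), 8) = Mul(Add(-3, Mul(-4, 1)), 8) = Mul(Add(-3, -4), 8) = Mul(-7, 8) = -56)
Function('s')(k, C) = -56
Mul(Add(-26098, Add(Mul(Function('K')(9, -8), -73), 51)), Pow(Add(Function('s')(38, 51), -16626), -1)) = Mul(Add(-26098, Add(Mul(2, -73), 51)), Pow(Add(-56, -16626), -1)) = Mul(Add(-26098, Add(-146, 51)), Pow(-16682, -1)) = Mul(Add(-26098, -95), Rational(-1, 16682)) = Mul(-26193, Rational(-1, 16682)) = Rational(26193, 16682)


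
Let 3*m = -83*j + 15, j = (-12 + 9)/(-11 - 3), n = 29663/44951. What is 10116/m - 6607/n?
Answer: -8061879053/385619 ≈ -20906.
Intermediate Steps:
n = 29663/44951 (n = 29663*(1/44951) = 29663/44951 ≈ 0.65990)
j = 3/14 (j = -3/(-14) = -3*(-1/14) = 3/14 ≈ 0.21429)
m = -13/14 (m = (-83*3/14 + 15)/3 = (-249/14 + 15)/3 = (1/3)*(-39/14) = -13/14 ≈ -0.92857)
10116/m - 6607/n = 10116/(-13/14) - 6607/29663/44951 = 10116*(-14/13) - 6607*44951/29663 = -141624/13 - 296991257/29663 = -8061879053/385619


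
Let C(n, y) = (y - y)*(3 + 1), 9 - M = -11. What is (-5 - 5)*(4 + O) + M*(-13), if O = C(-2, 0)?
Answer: -300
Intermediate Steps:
M = 20 (M = 9 - 1*(-11) = 9 + 11 = 20)
C(n, y) = 0 (C(n, y) = 0*4 = 0)
O = 0
(-5 - 5)*(4 + O) + M*(-13) = (-5 - 5)*(4 + 0) + 20*(-13) = -10*4 - 260 = -40 - 260 = -300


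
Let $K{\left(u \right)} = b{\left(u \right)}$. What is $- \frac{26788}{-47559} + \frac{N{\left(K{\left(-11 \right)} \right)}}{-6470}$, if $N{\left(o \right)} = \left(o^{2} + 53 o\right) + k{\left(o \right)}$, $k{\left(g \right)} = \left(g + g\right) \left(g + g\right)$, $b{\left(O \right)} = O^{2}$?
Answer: $- \frac{1806617051}{153853365} \approx -11.742$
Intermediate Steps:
$K{\left(u \right)} = u^{2}$
$k{\left(g \right)} = 4 g^{2}$ ($k{\left(g \right)} = 2 g 2 g = 4 g^{2}$)
$N{\left(o \right)} = 5 o^{2} + 53 o$ ($N{\left(o \right)} = \left(o^{2} + 53 o\right) + 4 o^{2} = 5 o^{2} + 53 o$)
$- \frac{26788}{-47559} + \frac{N{\left(K{\left(-11 \right)} \right)}}{-6470} = - \frac{26788}{-47559} + \frac{\left(-11\right)^{2} \left(53 + 5 \left(-11\right)^{2}\right)}{-6470} = \left(-26788\right) \left(- \frac{1}{47559}\right) + 121 \left(53 + 5 \cdot 121\right) \left(- \frac{1}{6470}\right) = \frac{26788}{47559} + 121 \left(53 + 605\right) \left(- \frac{1}{6470}\right) = \frac{26788}{47559} + 121 \cdot 658 \left(- \frac{1}{6470}\right) = \frac{26788}{47559} + 79618 \left(- \frac{1}{6470}\right) = \frac{26788}{47559} - \frac{39809}{3235} = - \frac{1806617051}{153853365}$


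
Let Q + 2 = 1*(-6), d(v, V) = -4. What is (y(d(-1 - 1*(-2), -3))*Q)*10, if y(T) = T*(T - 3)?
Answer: -2240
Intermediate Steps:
y(T) = T*(-3 + T)
Q = -8 (Q = -2 + 1*(-6) = -2 - 6 = -8)
(y(d(-1 - 1*(-2), -3))*Q)*10 = (-4*(-3 - 4)*(-8))*10 = (-4*(-7)*(-8))*10 = (28*(-8))*10 = -224*10 = -2240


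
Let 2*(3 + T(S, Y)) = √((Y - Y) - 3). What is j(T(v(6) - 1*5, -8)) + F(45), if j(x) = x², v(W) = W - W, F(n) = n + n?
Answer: 393/4 - 3*I*√3 ≈ 98.25 - 5.1962*I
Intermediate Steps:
F(n) = 2*n
v(W) = 0
T(S, Y) = -3 + I*√3/2 (T(S, Y) = -3 + √((Y - Y) - 3)/2 = -3 + √(0 - 3)/2 = -3 + √(-3)/2 = -3 + (I*√3)/2 = -3 + I*√3/2)
j(T(v(6) - 1*5, -8)) + F(45) = (-3 + I*√3/2)² + 2*45 = (-3 + I*√3/2)² + 90 = 90 + (-3 + I*√3/2)²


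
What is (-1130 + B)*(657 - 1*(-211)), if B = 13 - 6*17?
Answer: -1058092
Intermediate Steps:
B = -89 (B = 13 - 102 = -89)
(-1130 + B)*(657 - 1*(-211)) = (-1130 - 89)*(657 - 1*(-211)) = -1219*(657 + 211) = -1219*868 = -1058092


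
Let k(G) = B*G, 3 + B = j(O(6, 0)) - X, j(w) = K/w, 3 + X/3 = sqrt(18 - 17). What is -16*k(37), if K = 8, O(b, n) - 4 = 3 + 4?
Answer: -24272/11 ≈ -2206.5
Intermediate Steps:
O(b, n) = 11 (O(b, n) = 4 + (3 + 4) = 4 + 7 = 11)
X = -6 (X = -9 + 3*sqrt(18 - 17) = -9 + 3*sqrt(1) = -9 + 3*1 = -9 + 3 = -6)
j(w) = 8/w
B = 41/11 (B = -3 + (8/11 - 1*(-6)) = -3 + (8*(1/11) + 6) = -3 + (8/11 + 6) = -3 + 74/11 = 41/11 ≈ 3.7273)
k(G) = 41*G/11
-16*k(37) = -656*37/11 = -16*1517/11 = -24272/11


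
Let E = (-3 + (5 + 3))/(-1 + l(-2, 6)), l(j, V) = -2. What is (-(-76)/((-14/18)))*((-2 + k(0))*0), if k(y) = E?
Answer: 0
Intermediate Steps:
E = -5/3 (E = (-3 + (5 + 3))/(-1 - 2) = (-3 + 8)/(-3) = 5*(-⅓) = -5/3 ≈ -1.6667)
k(y) = -5/3
(-(-76)/((-14/18)))*((-2 + k(0))*0) = (-(-76)/((-14/18)))*((-2 - 5/3)*0) = (-(-76)/((-14*1/18)))*(-11/3*0) = -(-76)/(-7/9)*0 = -(-76)*(-9)/7*0 = -4*171/7*0 = -684/7*0 = 0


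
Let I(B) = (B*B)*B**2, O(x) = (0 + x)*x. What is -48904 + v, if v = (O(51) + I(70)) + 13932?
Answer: 23977629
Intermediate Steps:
O(x) = x**2 (O(x) = x*x = x**2)
I(B) = B**4 (I(B) = B**2*B**2 = B**4)
v = 24026533 (v = (51**2 + 70**4) + 13932 = (2601 + 24010000) + 13932 = 24012601 + 13932 = 24026533)
-48904 + v = -48904 + 24026533 = 23977629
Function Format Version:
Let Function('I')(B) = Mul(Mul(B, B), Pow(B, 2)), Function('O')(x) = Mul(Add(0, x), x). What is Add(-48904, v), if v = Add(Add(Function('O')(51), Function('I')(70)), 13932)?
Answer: 23977629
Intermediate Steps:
Function('O')(x) = Pow(x, 2) (Function('O')(x) = Mul(x, x) = Pow(x, 2))
Function('I')(B) = Pow(B, 4) (Function('I')(B) = Mul(Pow(B, 2), Pow(B, 2)) = Pow(B, 4))
v = 24026533 (v = Add(Add(Pow(51, 2), Pow(70, 4)), 13932) = Add(Add(2601, 24010000), 13932) = Add(24012601, 13932) = 24026533)
Add(-48904, v) = Add(-48904, 24026533) = 23977629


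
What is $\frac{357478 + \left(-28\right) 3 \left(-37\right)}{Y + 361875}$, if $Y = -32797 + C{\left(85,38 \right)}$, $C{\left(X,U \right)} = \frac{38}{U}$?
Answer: $\frac{360586}{329079} \approx 1.0957$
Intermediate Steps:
$Y = -32796$ ($Y = -32797 + \frac{38}{38} = -32797 + 38 \cdot \frac{1}{38} = -32797 + 1 = -32796$)
$\frac{357478 + \left(-28\right) 3 \left(-37\right)}{Y + 361875} = \frac{357478 + \left(-28\right) 3 \left(-37\right)}{-32796 + 361875} = \frac{357478 - -3108}{329079} = \left(357478 + 3108\right) \frac{1}{329079} = 360586 \cdot \frac{1}{329079} = \frac{360586}{329079}$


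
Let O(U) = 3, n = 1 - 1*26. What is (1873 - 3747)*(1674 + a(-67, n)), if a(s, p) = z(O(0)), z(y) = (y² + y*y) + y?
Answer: -3176430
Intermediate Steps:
n = -25 (n = 1 - 26 = -25)
z(y) = y + 2*y² (z(y) = (y² + y²) + y = 2*y² + y = y + 2*y²)
a(s, p) = 21 (a(s, p) = 3*(1 + 2*3) = 3*(1 + 6) = 3*7 = 21)
(1873 - 3747)*(1674 + a(-67, n)) = (1873 - 3747)*(1674 + 21) = -1874*1695 = -3176430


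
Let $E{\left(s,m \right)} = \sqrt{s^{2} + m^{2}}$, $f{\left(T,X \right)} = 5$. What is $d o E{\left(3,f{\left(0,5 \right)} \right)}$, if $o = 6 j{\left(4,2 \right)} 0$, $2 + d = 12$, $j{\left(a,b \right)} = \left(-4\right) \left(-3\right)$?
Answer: $0$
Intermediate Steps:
$j{\left(a,b \right)} = 12$
$d = 10$ ($d = -2 + 12 = 10$)
$o = 0$ ($o = 6 \cdot 12 \cdot 0 = 72 \cdot 0 = 0$)
$E{\left(s,m \right)} = \sqrt{m^{2} + s^{2}}$
$d o E{\left(3,f{\left(0,5 \right)} \right)} = 10 \cdot 0 \sqrt{5^{2} + 3^{2}} = 0 \sqrt{25 + 9} = 0 \sqrt{34} = 0$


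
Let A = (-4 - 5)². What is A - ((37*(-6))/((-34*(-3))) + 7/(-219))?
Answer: 309785/3723 ≈ 83.208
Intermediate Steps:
A = 81 (A = (-9)² = 81)
A - ((37*(-6))/((-34*(-3))) + 7/(-219)) = 81 - ((37*(-6))/((-34*(-3))) + 7/(-219)) = 81 - (-222/102 + 7*(-1/219)) = 81 - (-222*1/102 - 7/219) = 81 - (-37/17 - 7/219) = 81 - 1*(-8222/3723) = 81 + 8222/3723 = 309785/3723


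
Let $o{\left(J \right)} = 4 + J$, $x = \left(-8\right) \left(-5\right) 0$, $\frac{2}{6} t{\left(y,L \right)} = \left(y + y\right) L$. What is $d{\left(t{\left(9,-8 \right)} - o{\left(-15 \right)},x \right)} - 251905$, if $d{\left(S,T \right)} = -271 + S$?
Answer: $-252597$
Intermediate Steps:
$t{\left(y,L \right)} = 6 L y$ ($t{\left(y,L \right)} = 3 \left(y + y\right) L = 3 \cdot 2 y L = 3 \cdot 2 L y = 6 L y$)
$x = 0$ ($x = 40 \cdot 0 = 0$)
$d{\left(t{\left(9,-8 \right)} - o{\left(-15 \right)},x \right)} - 251905 = \left(-271 + \left(6 \left(-8\right) 9 - \left(4 - 15\right)\right)\right) - 251905 = \left(-271 - 421\right) - 251905 = -692 - 251905 = -252597$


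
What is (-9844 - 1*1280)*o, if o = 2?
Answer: -22248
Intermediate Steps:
(-9844 - 1*1280)*o = (-9844 - 1*1280)*2 = (-9844 - 1280)*2 = -11124*2 = -22248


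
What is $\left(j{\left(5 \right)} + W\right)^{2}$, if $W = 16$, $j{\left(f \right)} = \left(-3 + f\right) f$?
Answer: $676$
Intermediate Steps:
$j{\left(f \right)} = f \left(-3 + f\right)$
$\left(j{\left(5 \right)} + W\right)^{2} = \left(5 \left(-3 + 5\right) + 16\right)^{2} = \left(5 \cdot 2 + 16\right)^{2} = \left(10 + 16\right)^{2} = 26^{2} = 676$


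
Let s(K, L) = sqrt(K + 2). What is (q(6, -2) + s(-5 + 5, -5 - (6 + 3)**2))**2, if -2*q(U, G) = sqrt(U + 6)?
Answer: 5 - 2*sqrt(6) ≈ 0.10102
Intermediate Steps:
q(U, G) = -sqrt(6 + U)/2 (q(U, G) = -sqrt(U + 6)/2 = -sqrt(6 + U)/2)
s(K, L) = sqrt(2 + K)
(q(6, -2) + s(-5 + 5, -5 - (6 + 3)**2))**2 = (-sqrt(6 + 6)/2 + sqrt(2 + (-5 + 5)))**2 = (-sqrt(3) + sqrt(2 + 0))**2 = (-sqrt(3) + sqrt(2))**2 = (sqrt(2) - sqrt(3))**2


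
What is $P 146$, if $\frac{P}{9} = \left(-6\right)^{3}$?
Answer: $-283824$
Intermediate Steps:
$P = -1944$ ($P = 9 \left(-6\right)^{3} = 9 \left(-216\right) = -1944$)
$P 146 = \left(-1944\right) 146 = -283824$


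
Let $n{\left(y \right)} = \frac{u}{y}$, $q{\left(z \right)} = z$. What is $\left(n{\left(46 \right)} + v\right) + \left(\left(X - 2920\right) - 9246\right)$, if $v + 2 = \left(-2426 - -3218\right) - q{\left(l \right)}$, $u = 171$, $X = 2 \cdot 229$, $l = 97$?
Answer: $- \frac{506519}{46} \approx -11011.0$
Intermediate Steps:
$X = 458$
$n{\left(y \right)} = \frac{171}{y}$
$v = 693$ ($v = -2 - -695 = -2 + \left(\left(-2426 + 3218\right) - 97\right) = -2 + \left(792 - 97\right) = -2 + 695 = 693$)
$\left(n{\left(46 \right)} + v\right) + \left(\left(X - 2920\right) - 9246\right) = \left(\frac{171}{46} + 693\right) + \left(\left(458 - 2920\right) - 9246\right) = \left(171 \cdot \frac{1}{46} + 693\right) - 11708 = \left(\frac{171}{46} + 693\right) - 11708 = \frac{32049}{46} - 11708 = - \frac{506519}{46}$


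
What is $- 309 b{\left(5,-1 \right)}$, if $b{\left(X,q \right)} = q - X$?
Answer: $1854$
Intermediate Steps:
$- 309 b{\left(5,-1 \right)} = - 309 \left(-1 - 5\right) = \left(-309\right) \left(-6\right) = 1854$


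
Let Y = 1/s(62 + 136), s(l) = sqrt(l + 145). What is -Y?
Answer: -sqrt(7)/49 ≈ -0.053995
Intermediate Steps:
s(l) = sqrt(145 + l)
Y = sqrt(7)/49 (Y = 1/(sqrt(145 + (62 + 136))) = 1/(sqrt(145 + 198)) = 1/(sqrt(343)) = 1/(7*sqrt(7)) = sqrt(7)/49 ≈ 0.053995)
-Y = -sqrt(7)/49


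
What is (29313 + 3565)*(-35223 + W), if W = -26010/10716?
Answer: -1034220445107/893 ≈ -1.1581e+9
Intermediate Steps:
W = -4335/1786 (W = -26010*1/10716 = -4335/1786 ≈ -2.4272)
(29313 + 3565)*(-35223 + W) = (29313 + 3565)*(-35223 - 4335/1786) = 32878*(-62912613/1786) = -1034220445107/893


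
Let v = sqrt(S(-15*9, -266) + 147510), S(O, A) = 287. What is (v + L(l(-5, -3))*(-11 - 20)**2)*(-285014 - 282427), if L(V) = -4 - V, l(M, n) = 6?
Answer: 5453108010 - 567441*sqrt(147797) ≈ 5.2350e+9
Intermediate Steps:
v = sqrt(147797) (v = sqrt(287 + 147510) = sqrt(147797) ≈ 384.44)
(v + L(l(-5, -3))*(-11 - 20)**2)*(-285014 - 282427) = (sqrt(147797) + (-4 - 1*6)*(-11 - 20)**2)*(-285014 - 282427) = (sqrt(147797) + (-4 - 6)*(-31)**2)*(-567441) = (sqrt(147797) - 10*961)*(-567441) = (sqrt(147797) - 9610)*(-567441) = (-9610 + sqrt(147797))*(-567441) = 5453108010 - 567441*sqrt(147797)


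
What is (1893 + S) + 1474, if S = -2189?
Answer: 1178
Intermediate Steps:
(1893 + S) + 1474 = (1893 - 2189) + 1474 = -296 + 1474 = 1178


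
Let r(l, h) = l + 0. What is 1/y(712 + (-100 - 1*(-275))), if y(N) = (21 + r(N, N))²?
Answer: 1/824464 ≈ 1.2129e-6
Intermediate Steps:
r(l, h) = l
y(N) = (21 + N)²
1/y(712 + (-100 - 1*(-275))) = 1/((21 + (712 + (-100 - 1*(-275))))²) = 1/((21 + (712 + (-100 + 275)))²) = 1/((21 + (712 + 175))²) = 1/((21 + 887)²) = 1/(908²) = 1/824464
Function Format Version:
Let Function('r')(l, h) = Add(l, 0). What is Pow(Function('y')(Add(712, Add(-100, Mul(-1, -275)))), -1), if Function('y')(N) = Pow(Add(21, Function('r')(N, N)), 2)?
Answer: Rational(1, 824464) ≈ 1.2129e-6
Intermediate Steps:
Function('r')(l, h) = l
Function('y')(N) = Pow(Add(21, N), 2)
Pow(Function('y')(Add(712, Add(-100, Mul(-1, -275)))), -1) = Pow(Pow(Add(21, Add(712, Add(-100, Mul(-1, -275)))), 2), -1) = Pow(Pow(Add(21, Add(712, Add(-100, 275))), 2), -1) = Pow(Pow(Add(21, Add(712, 175)), 2), -1) = Pow(Pow(Add(21, 887), 2), -1) = Pow(Pow(908, 2), -1) = Pow(824464, -1) = Rational(1, 824464)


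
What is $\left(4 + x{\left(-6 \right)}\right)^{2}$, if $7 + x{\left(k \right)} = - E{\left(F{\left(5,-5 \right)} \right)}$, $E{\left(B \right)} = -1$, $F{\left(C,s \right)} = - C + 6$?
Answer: $4$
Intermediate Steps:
$F{\left(C,s \right)} = 6 - C$
$x{\left(k \right)} = -6$ ($x{\left(k \right)} = -7 - -1 = -7 + 1 = -6$)
$\left(4 + x{\left(-6 \right)}\right)^{2} = \left(4 - 6\right)^{2} = \left(-2\right)^{2} = 4$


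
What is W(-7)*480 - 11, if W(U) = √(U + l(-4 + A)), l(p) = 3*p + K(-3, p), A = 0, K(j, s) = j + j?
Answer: -11 + 2400*I ≈ -11.0 + 2400.0*I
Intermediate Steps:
K(j, s) = 2*j
l(p) = -6 + 3*p (l(p) = 3*p + 2*(-3) = 3*p - 6 = -6 + 3*p)
W(U) = √(-18 + U) (W(U) = √(U + (-6 + 3*(-4 + 0))) = √(U + (-6 + 3*(-4))) = √(U + (-6 - 12)) = √(U - 18) = √(-18 + U))
W(-7)*480 - 11 = √(-18 - 7)*480 - 11 = √(-25)*480 - 11 = (5*I)*480 - 11 = 2400*I - 11 = -11 + 2400*I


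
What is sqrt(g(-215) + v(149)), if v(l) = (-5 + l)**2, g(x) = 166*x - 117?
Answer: I*sqrt(15071) ≈ 122.76*I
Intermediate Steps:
g(x) = -117 + 166*x
sqrt(g(-215) + v(149)) = sqrt((-117 + 166*(-215)) + (-5 + 149)**2) = sqrt((-117 - 35690) + 144**2) = sqrt(-35807 + 20736) = sqrt(-15071) = I*sqrt(15071)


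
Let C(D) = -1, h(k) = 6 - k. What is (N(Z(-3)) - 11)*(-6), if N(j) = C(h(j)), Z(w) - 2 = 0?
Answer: 72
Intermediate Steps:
Z(w) = 2 (Z(w) = 2 + 0 = 2)
N(j) = -1
(N(Z(-3)) - 11)*(-6) = (-1 - 11)*(-6) = -12*(-6) = 72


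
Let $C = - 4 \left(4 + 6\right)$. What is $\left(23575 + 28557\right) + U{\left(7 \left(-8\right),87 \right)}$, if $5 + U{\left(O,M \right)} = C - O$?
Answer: $52143$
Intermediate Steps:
$C = -40$ ($C = \left(-4\right) 10 = -40$)
$U{\left(O,M \right)} = -45 - O$ ($U{\left(O,M \right)} = -5 - \left(40 + O\right) = -45 - O$)
$\left(23575 + 28557\right) + U{\left(7 \left(-8\right),87 \right)} = \left(23575 + 28557\right) - \left(45 + 7 \left(-8\right)\right) = 52132 - -11 = 52132 + \left(-45 + 56\right) = 52132 + 11 = 52143$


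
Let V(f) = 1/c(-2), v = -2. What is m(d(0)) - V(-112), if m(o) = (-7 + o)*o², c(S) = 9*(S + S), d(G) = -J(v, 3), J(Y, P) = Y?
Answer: -719/36 ≈ -19.972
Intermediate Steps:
d(G) = 2 (d(G) = -1*(-2) = 2)
c(S) = 18*S (c(S) = 9*(2*S) = 18*S)
m(o) = o²*(-7 + o)
V(f) = -1/36 (V(f) = 1/(18*(-2)) = 1/(-36) = -1/36)
m(d(0)) - V(-112) = 2²*(-7 + 2) - 1*(-1/36) = 4*(-5) + 1/36 = -20 + 1/36 = -719/36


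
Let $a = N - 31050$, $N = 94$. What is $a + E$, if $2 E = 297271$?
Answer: $\frac{235359}{2} \approx 1.1768 \cdot 10^{5}$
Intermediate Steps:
$E = \frac{297271}{2}$ ($E = \frac{1}{2} \cdot 297271 = \frac{297271}{2} \approx 1.4864 \cdot 10^{5}$)
$a = -30956$ ($a = 94 - 31050 = -30956$)
$a + E = -30956 + \frac{297271}{2} = \frac{235359}{2}$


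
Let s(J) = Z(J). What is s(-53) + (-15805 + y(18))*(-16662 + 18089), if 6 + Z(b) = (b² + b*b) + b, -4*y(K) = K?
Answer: -45109195/2 ≈ -2.2555e+7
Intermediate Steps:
y(K) = -K/4
Z(b) = -6 + b + 2*b² (Z(b) = -6 + ((b² + b*b) + b) = -6 + ((b² + b²) + b) = -6 + (2*b² + b) = -6 + (b + 2*b²) = -6 + b + 2*b²)
s(J) = -6 + J + 2*J²
s(-53) + (-15805 + y(18))*(-16662 + 18089) = (-6 - 53 + 2*(-53)²) + (-15805 - ¼*18)*(-16662 + 18089) = (-6 - 53 + 2*2809) + (-15805 - 9/2)*1427 = (-6 - 53 + 5618) - 31619/2*1427 = 5559 - 45120313/2 = -45109195/2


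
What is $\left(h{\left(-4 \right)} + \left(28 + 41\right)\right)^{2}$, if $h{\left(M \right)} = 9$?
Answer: $6084$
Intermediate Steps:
$\left(h{\left(-4 \right)} + \left(28 + 41\right)\right)^{2} = \left(9 + \left(28 + 41\right)\right)^{2} = \left(9 + 69\right)^{2} = 78^{2} = 6084$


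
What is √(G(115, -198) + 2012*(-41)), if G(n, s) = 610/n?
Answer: 13*I*√258198/23 ≈ 287.21*I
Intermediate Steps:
√(G(115, -198) + 2012*(-41)) = √(610/115 + 2012*(-41)) = √(610*(1/115) - 82492) = √(122/23 - 82492) = √(-1897194/23) = 13*I*√258198/23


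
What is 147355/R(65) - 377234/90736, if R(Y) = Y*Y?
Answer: 90589151/2948920 ≈ 30.719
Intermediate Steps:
R(Y) = Y**2
147355/R(65) - 377234/90736 = 147355/(65**2) - 377234/90736 = 147355/4225 - 377234*1/90736 = 147355*(1/4225) - 188617/45368 = 2267/65 - 188617/45368 = 90589151/2948920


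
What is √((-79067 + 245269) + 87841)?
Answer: 291*√3 ≈ 504.03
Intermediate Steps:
√((-79067 + 245269) + 87841) = √(166202 + 87841) = √254043 = 291*√3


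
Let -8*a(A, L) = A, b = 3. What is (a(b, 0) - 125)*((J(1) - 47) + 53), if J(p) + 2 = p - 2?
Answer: -3009/8 ≈ -376.13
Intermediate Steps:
a(A, L) = -A/8
J(p) = -4 + p (J(p) = -2 + (p - 2) = -2 + (-2 + p) = -4 + p)
(a(b, 0) - 125)*((J(1) - 47) + 53) = (-⅛*3 - 125)*(((-4 + 1) - 47) + 53) = (-3/8 - 125)*((-3 - 47) + 53) = -1003*(-50 + 53)/8 = -1003/8*3 = -3009/8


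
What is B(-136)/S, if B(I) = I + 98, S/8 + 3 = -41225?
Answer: 19/164912 ≈ 0.00011521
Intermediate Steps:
S = -329824 (S = -24 + 8*(-41225) = -24 - 329800 = -329824)
B(I) = 98 + I
B(-136)/S = (98 - 136)/(-329824) = -38*(-1/329824) = 19/164912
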